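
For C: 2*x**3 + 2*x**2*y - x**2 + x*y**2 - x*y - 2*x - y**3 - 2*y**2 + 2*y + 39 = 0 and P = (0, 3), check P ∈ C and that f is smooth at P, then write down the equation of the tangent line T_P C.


Tangent line at P: 4*x - 37*y + 111 = 0.

Step 1: f(0, 3) = 0, so P lies on C.
Step 2: partial derivatives
  f_x(x, y) = 6*x**2 + 4*x*y - 2*x + y**2 - y - 2, f_y(x, y) = 2*x**2 + 2*x*y - x - 3*y**2 - 4*y + 2.
  f_x(P) = 4, f_y(P) = -37 (gradient nonzero, so P is smooth).
Step 3: tangent line at P: 4·(x − 0) + -37·(y − 3) = 0.
Expanding: 4*x - 37*y + 111 = 0.


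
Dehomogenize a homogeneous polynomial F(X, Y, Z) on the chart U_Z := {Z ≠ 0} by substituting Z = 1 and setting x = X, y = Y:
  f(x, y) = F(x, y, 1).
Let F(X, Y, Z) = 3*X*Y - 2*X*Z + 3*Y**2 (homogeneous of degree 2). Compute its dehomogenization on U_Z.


f(x, y) = 3*x*y - 2*x + 3*y**2

On U_Z we set Z = 1. Each monomial c·X^i·Y^j·Z^k in F becomes c·x^i·y^j·1^k = c·x^i·y^j.
Substituting Z = 1: F(X, Y, 1) = 3*x*y - 2*x + 3*y**2.
Note: deg(f) ≤ deg(F) = 2; strict inequality happens when F is divisible by Z (lost terms).


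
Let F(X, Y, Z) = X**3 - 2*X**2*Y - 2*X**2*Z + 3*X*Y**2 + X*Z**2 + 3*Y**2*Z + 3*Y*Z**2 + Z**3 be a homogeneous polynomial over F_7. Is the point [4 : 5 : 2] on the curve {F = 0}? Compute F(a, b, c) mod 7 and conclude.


F(4,5,2) ≡ 3 (mod 7); P is NOT on the curve.

Evaluate F(4, 5, 2) term-by-term (mod 7).
  X**3 ↦ 1·64·1·1 = 64
  -2*X**2*Y ↦ -2·16·5·1 = -160
  -2*X**2*Z ↦ -2·16·1·2 = -64
  3*X*Y**2 ↦ 3·4·25·1 = 300
  X*Z**2 ↦ 1·4·1·4 = 16
  3*Y**2*Z ↦ 3·1·25·2 = 150
  3*Y*Z**2 ↦ 3·1·5·4 = 60
  Z**3 ↦ 1·1·1·8 = 8
Sum: F(4, 5, 2) = (64) + (-160) + (-64) + (300) + (16) + (150) + (60) + (8) = 374.
Reducing mod 7: 374 ≡ 3 (mod 7).
Since F(a, b, c) ≡ 3 ≠ 0 (mod 7), P does NOT lie on the curve.


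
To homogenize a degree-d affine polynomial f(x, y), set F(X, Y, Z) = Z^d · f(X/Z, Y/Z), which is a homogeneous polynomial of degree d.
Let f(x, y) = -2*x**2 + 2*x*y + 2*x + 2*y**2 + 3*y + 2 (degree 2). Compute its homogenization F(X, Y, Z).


F(X, Y, Z) = -2*X**2 + 2*X*Y + 2*X*Z + 2*Y**2 + 3*Y*Z + 2*Z**2

deg(f) = 2.
Substitute x = X/Z, y = Y/Z into f, then multiply by Z^2.
  monomial -2·x^2·y^0 ↦ -2·X^2·Y^0·Z^0.
  monomial 2·x^1·y^1 ↦ 2·X^1·Y^1·Z^0.
  monomial 2·x^1·y^0 ↦ 2·X^1·Y^0·Z^1.
  monomial 2·x^0·y^2 ↦ 2·X^0·Y^2·Z^0.
  monomial 3·x^0·y^1 ↦ 3·X^0·Y^1·Z^1.
  monomial 2·x^0·y^0 ↦ 2·X^0·Y^0·Z^2.
Collecting: F(X, Y, Z) = -2*X**2 + 2*X*Y + 2*X*Z + 2*Y**2 + 3*Y*Z + 2*Z**2.


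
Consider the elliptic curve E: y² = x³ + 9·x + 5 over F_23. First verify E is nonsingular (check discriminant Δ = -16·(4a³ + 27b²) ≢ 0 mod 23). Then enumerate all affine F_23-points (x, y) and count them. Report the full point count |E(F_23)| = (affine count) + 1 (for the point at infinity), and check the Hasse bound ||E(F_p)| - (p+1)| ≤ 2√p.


Affine points = {(2, 10), (2, 13), (3, 6), (3, 17), (4, 6), (4, 17), (11, 3), (11, 20), (12, 1), (12, 22), (14, 0), (16, 6), (16, 17), (21, 5), (21, 18), (22, 8), (22, 15)}; affine count = 17; |E(F_23)| = 18.

Discriminant check: Δ ∝ 4a³ + 27b² = 4·9³ + 27·5² = 4·729 + 27·25 ≡ 3 (mod 23). Nonzero ⇒ E is nonsingular.
For each x ∈ F_23, compute rhs = x³ + 9·x + 5 mod 23, then count y ∈ F_23 with y² ≡ rhs.
  x = 0: rhs = 5, matching y values: none (0 points).
  x = 1: rhs = 15, matching y values: none (0 points).
  x = 2: rhs = 8, matching y values: 10, 13 (2 points).
  x = 3: rhs = 13, matching y values: 6, 17 (2 points).
  x = 4: rhs = 13, matching y values: 6, 17 (2 points).
  x = 5: rhs = 14, matching y values: none (0 points).
  x = 6: rhs = 22, matching y values: none (0 points).
  x = 7: rhs = 20, matching y values: none (0 points).
  x = 8: rhs = 14, matching y values: none (0 points).
  x = 9: rhs = 10, matching y values: none (0 points).
  x = 10: rhs = 14, matching y values: none (0 points).
  x = 11: rhs = 9, matching y values: 3, 20 (2 points).
  x = 12: rhs = 1, matching y values: 1, 22 (2 points).
  x = 13: rhs = 19, matching y values: none (0 points).
  x = 14: rhs = 0, matching y values: 0 (1 points).
  x = 15: rhs = 19, matching y values: none (0 points).
  x = 16: rhs = 13, matching y values: 6, 17 (2 points).
  x = 17: rhs = 11, matching y values: none (0 points).
  x = 18: rhs = 19, matching y values: none (0 points).
  x = 19: rhs = 20, matching y values: none (0 points).
  x = 20: rhs = 20, matching y values: none (0 points).
  x = 21: rhs = 2, matching y values: 5, 18 (2 points).
  x = 22: rhs = 18, matching y values: 8, 15 (2 points).
Total affine count: 17.
Full point count |E(F_23)| = 17 + 1 = 18.
Hasse bound: |18 − (23+1)| = |-6| = 6 ≤ 2√23 ≈ 9.5917 ✓.


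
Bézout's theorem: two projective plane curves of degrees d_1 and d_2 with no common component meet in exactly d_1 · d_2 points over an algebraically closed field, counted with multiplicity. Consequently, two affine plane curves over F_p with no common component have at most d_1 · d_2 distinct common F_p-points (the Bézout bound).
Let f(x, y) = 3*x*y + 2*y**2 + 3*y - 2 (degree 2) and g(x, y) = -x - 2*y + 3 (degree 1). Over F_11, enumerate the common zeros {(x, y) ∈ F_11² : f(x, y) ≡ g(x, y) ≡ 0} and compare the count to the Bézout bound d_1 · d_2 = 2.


Common zeros: ∅; count = 0; Bézout bound = 2.

deg(f) = 2, deg(g) = 1, so Bézout bound = 2.
Scan x ∈ F_11. For each x, list the y ∈ F_11 with f(x, y) ≡ 0 and those with g(x, y) ≡ 0 (mod 11); the common zeros in that column are the intersection.
  x = 0: f ≡ 0 at y ∈ {6, 9}; g ≡ 0 at y ∈ {7}; common: ∅.
  x = 1: f ≡ 0 at y ∈ ∅; g ≡ 0 at y ∈ {1}; common: ∅.
  x = 2: f ≡ 0 at y ∈ {4, 8}; g ≡ 0 at y ∈ {6}; common: ∅.
  x = 3: f ≡ 0 at y ∈ ∅; g ≡ 0 at y ∈ {0}; common: ∅.
  x = 4: f ≡ 0 at y ∈ ∅; g ≡ 0 at y ∈ {5}; common: ∅.
  x = 5: f ≡ 0 at y ∈ ∅; g ≡ 0 at y ∈ {10}; common: ∅.
  x = 6: f ≡ 0 at y ∈ ∅; g ≡ 0 at y ∈ {4}; common: ∅.
  x = 7: f ≡ 0 at y ∈ {3, 7}; g ≡ 0 at y ∈ {9}; common: ∅.
  x = 8: f ≡ 0 at y ∈ ∅; g ≡ 0 at y ∈ {3}; common: ∅.
  x = 9: f ≡ 0 at y ∈ {2, 5}; g ≡ 0 at y ∈ {8}; common: ∅.
  x = 10: f ≡ 0 at y ∈ {1, 10}; g ≡ 0 at y ∈ {2}; common: ∅.
Collecting: common zeros = ∅, so the count is 0.
Comparison with the Bézout bound: 0 ≤ 2 = deg(f)·deg(g), as expected for curves with no common component (the affine F_11-count falls short of the bound because intersections may lie at infinity, over extension fields, or carry multiplicity).


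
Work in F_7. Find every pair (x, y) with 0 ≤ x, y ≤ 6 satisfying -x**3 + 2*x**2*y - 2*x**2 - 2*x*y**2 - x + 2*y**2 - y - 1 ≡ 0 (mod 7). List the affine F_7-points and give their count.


Affine F_7-points: {(0, 1), (0, 3), (1, 5), (2, 1), (2, 6), (3, 0), (3, 6), (4, 2), (5, 1), (5, 6)}; count = 10.

For each of the 49 pairs (x, y) ∈ F_7², evaluate f(x, y) mod 7. Record the zeros.
  x = 0: [0↦6, 1↦0, 2↦5, 3↦0, 4↦6, 5↦2, 6↦2]  zeros at y ∈ {1, 3}
  x = 1: [0↦2, 1↦3, 2↦4, 3↦5, 4↦6, 5↦0, 6↦1]  zeros at y ∈ {5}
  x = 2: [0↦2, 1↦0, 2↦1, 3↦5, 4↦5, 5↦1, 6↦0]  zeros at y ∈ {1, 6}
  x = 3: [0↦0, 1↦6, 2↦4, 3↦1, 4↦4, 5↦6, 6↦0]  zeros at y ∈ {0, 6}
  x = 4: [0↦4, 1↦1, 2↦0, 3↦1, 4↦4, 5↦2, 6↦2]  zeros at y ∈ {2}
  x = 5: [0↦1, 1↦0, 2↦4, 3↦6, 4↦6, 5↦4, 6↦0]  zeros at y ∈ {1, 6}
  x = 6: [0↦6, 1↦4, 2↦3, 3↦3, 4↦4, 5↦6, 6↦2]  zeros at y ∈ ∅
Collecting zeros: affine points = {(0, 1), (0, 3), (1, 5), (2, 1), (2, 6), (3, 0), (3, 6), (4, 2), (5, 1), (5, 6)}.
Total count |C(F_7)_aff| = 10.


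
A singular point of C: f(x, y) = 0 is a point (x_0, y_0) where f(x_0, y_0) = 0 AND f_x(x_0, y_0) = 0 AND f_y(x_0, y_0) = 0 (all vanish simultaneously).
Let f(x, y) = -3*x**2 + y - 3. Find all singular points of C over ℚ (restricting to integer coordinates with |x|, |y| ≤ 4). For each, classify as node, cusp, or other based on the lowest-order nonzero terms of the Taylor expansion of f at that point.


No singular points in the scanned grid; C is smooth there.

Compute partial derivatives:
  f_x = -6*x.
  f_y = 1.
f_y = 1 is a nonzero constant, so f_y never vanishes: no point (x, y) can satisfy f = f_x = f_y = 0. In particular no (x, y) ∈ {−4, ..., 4}² is singular; the curve is smooth.


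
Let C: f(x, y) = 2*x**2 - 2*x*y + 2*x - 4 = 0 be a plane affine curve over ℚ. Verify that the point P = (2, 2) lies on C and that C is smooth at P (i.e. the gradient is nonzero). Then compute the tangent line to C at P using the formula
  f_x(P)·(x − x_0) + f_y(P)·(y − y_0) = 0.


Tangent line at P: 6*x - 4*y - 4 = 0.

Step 1: f(2, 2) = 0, so P lies on C.
Step 2: partial derivatives
  f_x(x, y) = 4*x - 2*y + 2, f_y(x, y) = -2*x.
  f_x(P) = 6, f_y(P) = -4 (gradient nonzero, so P is smooth).
Step 3: tangent line at P: 6·(x − 2) + -4·(y − 2) = 0.
Expanding: 6*x - 4*y - 4 = 0.


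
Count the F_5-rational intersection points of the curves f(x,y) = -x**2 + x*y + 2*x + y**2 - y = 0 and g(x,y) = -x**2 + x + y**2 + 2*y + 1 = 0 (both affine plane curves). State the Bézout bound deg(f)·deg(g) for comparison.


Common zeros: ∅; count = 0; Bézout bound = 4.

deg(f) = 2, deg(g) = 2, so Bézout bound = 4.
Scan x ∈ F_5. For each x, list the y ∈ F_5 with f(x, y) ≡ 0 and those with g(x, y) ≡ 0 (mod 5); the common zeros in that column are the intersection.
  x = 0: f ≡ 0 at y ∈ {0, 1}; g ≡ 0 at y ∈ {4}; common: ∅.
  x = 1: f ≡ 0 at y ∈ {2, 3}; g ≡ 0 at y ∈ {4}; common: ∅.
  x = 2: f ≡ 0 at y ∈ {0, 4}; g ≡ 0 at y ∈ ∅; common: ∅.
  x = 3: f ≡ 0 at y ∈ {1, 2}; g ≡ 0 at y ∈ {0, 3}; common: ∅.
  x = 4: f ≡ 0 at y ∈ {3, 4}; g ≡ 0 at y ∈ ∅; common: ∅.
Collecting: common zeros = ∅, so the count is 0.
Comparison with the Bézout bound: 0 ≤ 4 = deg(f)·deg(g), as expected for curves with no common component (the affine F_5-count falls short of the bound because intersections may lie at infinity, over extension fields, or carry multiplicity).


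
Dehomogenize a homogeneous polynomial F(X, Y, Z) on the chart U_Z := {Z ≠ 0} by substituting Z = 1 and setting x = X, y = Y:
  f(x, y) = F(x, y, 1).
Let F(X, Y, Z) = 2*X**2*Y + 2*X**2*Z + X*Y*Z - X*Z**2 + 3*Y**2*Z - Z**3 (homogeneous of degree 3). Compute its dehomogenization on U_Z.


f(x, y) = 2*x**2*y + 2*x**2 + x*y - x + 3*y**2 - 1

On U_Z we set Z = 1. Each monomial c·X^i·Y^j·Z^k in F becomes c·x^i·y^j·1^k = c·x^i·y^j.
Substituting Z = 1: F(X, Y, 1) = 2*x**2*y + 2*x**2 + x*y - x + 3*y**2 - 1.
Note: deg(f) ≤ deg(F) = 3; strict inequality happens when F is divisible by Z (lost terms).


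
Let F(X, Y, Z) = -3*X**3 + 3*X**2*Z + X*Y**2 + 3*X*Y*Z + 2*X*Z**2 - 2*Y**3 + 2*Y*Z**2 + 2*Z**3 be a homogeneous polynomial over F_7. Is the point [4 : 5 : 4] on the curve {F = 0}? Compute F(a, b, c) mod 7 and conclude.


F(4,5,4) ≡ 2 (mod 7); P is NOT on the curve.

Evaluate F(4, 5, 4) term-by-term (mod 7).
  -3*X**3 ↦ -3·64·1·1 = -192
  3*X**2*Z ↦ 3·16·1·4 = 192
  X*Y**2 ↦ 1·4·25·1 = 100
  3*X*Y*Z ↦ 3·4·5·4 = 240
  2*X*Z**2 ↦ 2·4·1·16 = 128
  -2*Y**3 ↦ -2·1·125·1 = -250
  2*Y*Z**2 ↦ 2·1·5·16 = 160
  2*Z**3 ↦ 2·1·1·64 = 128
Sum: F(4, 5, 4) = (-192) + (192) + (100) + (240) + (128) + (-250) + (160) + (128) = 506.
Reducing mod 7: 506 ≡ 2 (mod 7).
Since F(a, b, c) ≡ 2 ≠ 0 (mod 7), P does NOT lie on the curve.


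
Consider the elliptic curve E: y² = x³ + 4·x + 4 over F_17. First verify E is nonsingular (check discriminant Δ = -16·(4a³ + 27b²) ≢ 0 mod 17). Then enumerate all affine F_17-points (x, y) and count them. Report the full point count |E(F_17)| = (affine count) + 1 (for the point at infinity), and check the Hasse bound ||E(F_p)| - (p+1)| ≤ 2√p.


Affine points = {(0, 2), (0, 15), (1, 3), (1, 14), (3, 3), (3, 14), (4, 4), (4, 13), (5, 8), (5, 9), (7, 1), (7, 16), (8, 2), (8, 15), (9, 2), (9, 15), (11, 6), (11, 11), (13, 3), (13, 14), (14, 4), (14, 13), (16, 4), (16, 13)}; affine count = 24; |E(F_17)| = 25.

Discriminant check: Δ ∝ 4a³ + 27b² = 4·4³ + 27·4² = 4·64 + 27·16 ≡ 8 (mod 17). Nonzero ⇒ E is nonsingular.
For each x ∈ F_17, compute rhs = x³ + 4·x + 4 mod 17, then count y ∈ F_17 with y² ≡ rhs.
  x = 0: rhs = 4, matching y values: 2, 15 (2 points).
  x = 1: rhs = 9, matching y values: 3, 14 (2 points).
  x = 2: rhs = 3, matching y values: none (0 points).
  x = 3: rhs = 9, matching y values: 3, 14 (2 points).
  x = 4: rhs = 16, matching y values: 4, 13 (2 points).
  x = 5: rhs = 13, matching y values: 8, 9 (2 points).
  x = 6: rhs = 6, matching y values: none (0 points).
  x = 7: rhs = 1, matching y values: 1, 16 (2 points).
  x = 8: rhs = 4, matching y values: 2, 15 (2 points).
  x = 9: rhs = 4, matching y values: 2, 15 (2 points).
  x = 10: rhs = 7, matching y values: none (0 points).
  x = 11: rhs = 2, matching y values: 6, 11 (2 points).
  x = 12: rhs = 12, matching y values: none (0 points).
  x = 13: rhs = 9, matching y values: 3, 14 (2 points).
  x = 14: rhs = 16, matching y values: 4, 13 (2 points).
  x = 15: rhs = 5, matching y values: none (0 points).
  x = 16: rhs = 16, matching y values: 4, 13 (2 points).
Total affine count: 24.
Full point count |E(F_17)| = 24 + 1 = 25.
Hasse bound: |25 − (17+1)| = |7| = 7 ≤ 2√17 ≈ 8.2462 ✓.


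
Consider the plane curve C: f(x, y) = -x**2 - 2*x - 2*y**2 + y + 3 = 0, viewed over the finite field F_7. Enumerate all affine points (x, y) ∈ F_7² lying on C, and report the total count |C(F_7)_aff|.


Affine F_7-points: {(0, 5), (0, 6), (1, 0), (1, 4), (4, 0), (4, 4), (5, 5), (5, 6)}; count = 8.

For each of the 49 pairs (x, y) ∈ F_7², evaluate f(x, y) mod 7. Record the zeros.
  x = 0: [0↦3, 1↦2, 2↦4, 3↦2, 4↦3, 5↦0, 6↦0]  zeros at y ∈ {5, 6}
  x = 1: [0↦0, 1↦6, 2↦1, 3↦6, 4↦0, 5↦4, 6↦4]  zeros at y ∈ {0, 4}
  x = 2: [0↦2, 1↦1, 2↦3, 3↦1, 4↦2, 5↦6, 6↦6]  zeros at y ∈ ∅
  x = 3: [0↦2, 1↦1, 2↦3, 3↦1, 4↦2, 5↦6, 6↦6]  zeros at y ∈ ∅
  x = 4: [0↦0, 1↦6, 2↦1, 3↦6, 4↦0, 5↦4, 6↦4]  zeros at y ∈ {0, 4}
  x = 5: [0↦3, 1↦2, 2↦4, 3↦2, 4↦3, 5↦0, 6↦0]  zeros at y ∈ {5, 6}
  x = 6: [0↦4, 1↦3, 2↦5, 3↦3, 4↦4, 5↦1, 6↦1]  zeros at y ∈ ∅
Collecting zeros: affine points = {(0, 5), (0, 6), (1, 0), (1, 4), (4, 0), (4, 4), (5, 5), (5, 6)}.
Total count |C(F_7)_aff| = 8.


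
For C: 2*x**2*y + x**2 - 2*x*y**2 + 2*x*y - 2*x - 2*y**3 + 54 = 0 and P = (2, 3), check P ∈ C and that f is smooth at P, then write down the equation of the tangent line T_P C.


Tangent line at P: 14*x - 66*y + 170 = 0.

Step 1: f(2, 3) = 0, so P lies on C.
Step 2: partial derivatives
  f_x(x, y) = 4*x*y + 2*x - 2*y**2 + 2*y - 2, f_y(x, y) = 2*x**2 - 4*x*y + 2*x - 6*y**2.
  f_x(P) = 14, f_y(P) = -66 (gradient nonzero, so P is smooth).
Step 3: tangent line at P: 14·(x − 2) + -66·(y − 3) = 0.
Expanding: 14*x - 66*y + 170 = 0.


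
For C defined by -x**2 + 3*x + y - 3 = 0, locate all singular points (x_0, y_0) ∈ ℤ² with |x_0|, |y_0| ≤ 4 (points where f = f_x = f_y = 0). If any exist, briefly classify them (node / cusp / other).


No singular points in the scanned grid; C is smooth there.

Compute partial derivatives:
  f_x = 3 - 2*x.
  f_y = 1.
f_y = 1 is a nonzero constant, so f_y never vanishes: no point (x, y) can satisfy f = f_x = f_y = 0. In particular no (x, y) ∈ {−4, ..., 4}² is singular; the curve is smooth.


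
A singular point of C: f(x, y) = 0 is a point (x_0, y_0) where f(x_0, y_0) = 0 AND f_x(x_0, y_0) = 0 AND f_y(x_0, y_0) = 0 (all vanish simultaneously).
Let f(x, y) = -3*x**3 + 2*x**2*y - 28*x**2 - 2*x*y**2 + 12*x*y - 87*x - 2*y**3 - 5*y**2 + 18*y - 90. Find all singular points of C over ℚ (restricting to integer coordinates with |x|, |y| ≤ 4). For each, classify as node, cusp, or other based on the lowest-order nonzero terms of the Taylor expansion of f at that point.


Singular points: {(-3, 0)}; classification: node.

Compute partial derivatives:
  f_x = -9*x**2 + 4*x*y - 56*x - 2*y**2 + 12*y - 87.
  f_y = 2*x**2 - 4*x*y + 12*x - 6*y**2 - 10*y + 18.
Scan x_0 ∈ {−4, ..., 4}. For each x_0, f_y(x_0, y) is a polynomial in y; find its integer roots y ∈ {−4, ..., 4}, then test f_x and f at those candidates.
  x = -4: f_y(-4, y) = -6*y**2 + 6*y + 2; no integer root y with |y| ≤ 4.
  x = -3: f_y(-3, y) = -6*y**2 + 2*y; vanishes at y ∈ {0}. (-3, 0): f_x = 0, f = 0 — SINGULAR.
  x = -2: f_y(-2, y) = -6*y**2 - 2*y + 2; no integer root y with |y| ≤ 4.
  x = -1: f_y(-1, y) = -6*y**2 - 6*y + 8; no integer root y with |y| ≤ 4.
  x = 0: f_y(0, y) = -6*y**2 - 10*y + 18; no integer root y with |y| ≤ 4.
  x = 1: f_y(1, y) = -6*y**2 - 14*y + 32; no integer root y with |y| ≤ 4.
  x = 2: f_y(2, y) = -6*y**2 - 18*y + 50; no integer root y with |y| ≤ 4.
  x = 3: f_y(3, y) = -6*y**2 - 22*y + 72; no integer root y with |y| ≤ 4.
  x = 4: f_y(4, y) = -6*y**2 - 26*y + 98; no integer root y with |y| ≤ 4.
Only singular point on the grid: (-3, 0).
Classify: substitute x = -3 + u, y = 0 + v and expand: f = -3*u**3 + 2*u**2*v - u**2 - 2*u*v**2 - 2*v**3 + v**2.
No constant or linear terms (consistent with a singular point). Quadratic part: -u**2 + v**2. Cubic part: -3*u**3 + 2*u**2*v - 2*u*v**2 - 2*v**3.
The quadratic part v**2 - u**2 = (v − u)(v + u) splits into two distinct linear factors, so there are two distinct tangent lines y − 0 = ±(x − -3) — this is a node (ordinary double point).
Classification: node.


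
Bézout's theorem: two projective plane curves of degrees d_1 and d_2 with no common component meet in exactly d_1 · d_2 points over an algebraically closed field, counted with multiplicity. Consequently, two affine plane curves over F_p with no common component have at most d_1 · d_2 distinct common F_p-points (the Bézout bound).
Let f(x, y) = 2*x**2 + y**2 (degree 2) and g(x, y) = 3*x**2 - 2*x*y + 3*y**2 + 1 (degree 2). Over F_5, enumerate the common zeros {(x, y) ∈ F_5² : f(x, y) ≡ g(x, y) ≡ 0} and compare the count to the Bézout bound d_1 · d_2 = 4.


Common zeros: ∅; count = 0; Bézout bound = 4.

deg(f) = 2, deg(g) = 2, so Bézout bound = 4.
Scan x ∈ F_5. For each x, list the y ∈ F_5 with f(x, y) ≡ 0 and those with g(x, y) ≡ 0 (mod 5); the common zeros in that column are the intersection.
  x = 0: f ≡ 0 at y ∈ {0}; g ≡ 0 at y ∈ ∅; common: ∅.
  x = 1: f ≡ 0 at y ∈ ∅; g ≡ 0 at y ∈ {1, 3}; common: ∅.
  x = 2: f ≡ 0 at y ∈ ∅; g ≡ 0 at y ∈ {4}; common: ∅.
  x = 3: f ≡ 0 at y ∈ ∅; g ≡ 0 at y ∈ {1}; common: ∅.
  x = 4: f ≡ 0 at y ∈ ∅; g ≡ 0 at y ∈ {2, 4}; common: ∅.
Collecting: common zeros = ∅, so the count is 0.
Comparison with the Bézout bound: 0 ≤ 4 = deg(f)·deg(g), as expected for curves with no common component (the affine F_5-count falls short of the bound because intersections may lie at infinity, over extension fields, or carry multiplicity).


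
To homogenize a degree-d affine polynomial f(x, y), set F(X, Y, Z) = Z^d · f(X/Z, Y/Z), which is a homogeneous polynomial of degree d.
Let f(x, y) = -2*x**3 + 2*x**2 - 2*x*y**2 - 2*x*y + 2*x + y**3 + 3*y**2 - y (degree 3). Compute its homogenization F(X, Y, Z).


F(X, Y, Z) = -2*X**3 + 2*X**2*Z - 2*X*Y**2 - 2*X*Y*Z + 2*X*Z**2 + Y**3 + 3*Y**2*Z - Y*Z**2

deg(f) = 3.
Substitute x = X/Z, y = Y/Z into f, then multiply by Z^3.
  monomial -2·x^3·y^0 ↦ -2·X^3·Y^0·Z^0.
  monomial 2·x^2·y^0 ↦ 2·X^2·Y^0·Z^1.
  monomial -2·x^1·y^2 ↦ -2·X^1·Y^2·Z^0.
  monomial -2·x^1·y^1 ↦ -2·X^1·Y^1·Z^1.
  monomial 2·x^1·y^0 ↦ 2·X^1·Y^0·Z^2.
  monomial 1·x^0·y^3 ↦ 1·X^0·Y^3·Z^0.
  monomial 3·x^0·y^2 ↦ 3·X^0·Y^2·Z^1.
  monomial -1·x^0·y^1 ↦ -1·X^0·Y^1·Z^2.
Collecting: F(X, Y, Z) = -2*X**3 + 2*X**2*Z - 2*X*Y**2 - 2*X*Y*Z + 2*X*Z**2 + Y**3 + 3*Y**2*Z - Y*Z**2.


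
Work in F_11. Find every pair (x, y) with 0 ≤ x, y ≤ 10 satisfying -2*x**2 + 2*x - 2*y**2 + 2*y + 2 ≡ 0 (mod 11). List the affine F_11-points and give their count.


Affine F_11-points: {(0, 4), (0, 8), (1, 4), (1, 8), (3, 3), (3, 9), (4, 0), (4, 1), (8, 0), (8, 1), (9, 3), (9, 9)}; count = 12.

For each of the 121 pairs (x, y) ∈ F_11², evaluate f(x, y) mod 11. Record the zeros.
  x = 0: [0↦2, 1↦2, 2↦9, 3↦1, 4↦0, 5↦6, 6↦8, 7↦6, 8↦0, 9↦1, 10↦9]  zeros at y ∈ {4, 8}
  x = 1: [0↦2, 1↦2, 2↦9, 3↦1, 4↦0, 5↦6, 6↦8, 7↦6, 8↦0, 9↦1, 10↦9]  zeros at y ∈ {4, 8}
  x = 2: [0↦9, 1↦9, 2↦5, 3↦8, 4↦7, 5↦2, 6↦4, 7↦2, 8↦7, 9↦8, 10↦5]  zeros at y ∈ ∅
  x = 3: [0↦1, 1↦1, 2↦8, 3↦0, 4↦10, 5↦5, 6↦7, 7↦5, 8↦10, 9↦0, 10↦8]  zeros at y ∈ {3, 9}
  x = 4: [0↦0, 1↦0, 2↦7, 3↦10, 4↦9, 5↦4, 6↦6, 7↦4, 8↦9, 9↦10, 10↦7]  zeros at y ∈ {0, 1}
  x = 5: [0↦6, 1↦6, 2↦2, 3↦5, 4↦4, 5↦10, 6↦1, 7↦10, 8↦4, 9↦5, 10↦2]  zeros at y ∈ ∅
  x = 6: [0↦8, 1↦8, 2↦4, 3↦7, 4↦6, 5↦1, 6↦3, 7↦1, 8↦6, 9↦7, 10↦4]  zeros at y ∈ ∅
  x = 7: [0↦6, 1↦6, 2↦2, 3↦5, 4↦4, 5↦10, 6↦1, 7↦10, 8↦4, 9↦5, 10↦2]  zeros at y ∈ ∅
  x = 8: [0↦0, 1↦0, 2↦7, 3↦10, 4↦9, 5↦4, 6↦6, 7↦4, 8↦9, 9↦10, 10↦7]  zeros at y ∈ {0, 1}
  x = 9: [0↦1, 1↦1, 2↦8, 3↦0, 4↦10, 5↦5, 6↦7, 7↦5, 8↦10, 9↦0, 10↦8]  zeros at y ∈ {3, 9}
  x = 10: [0↦9, 1↦9, 2↦5, 3↦8, 4↦7, 5↦2, 6↦4, 7↦2, 8↦7, 9↦8, 10↦5]  zeros at y ∈ ∅
Collecting zeros: affine points = {(0, 4), (0, 8), (1, 4), (1, 8), (3, 3), (3, 9), (4, 0), (4, 1), (8, 0), (8, 1), (9, 3), (9, 9)}.
Total count |C(F_11)_aff| = 12.


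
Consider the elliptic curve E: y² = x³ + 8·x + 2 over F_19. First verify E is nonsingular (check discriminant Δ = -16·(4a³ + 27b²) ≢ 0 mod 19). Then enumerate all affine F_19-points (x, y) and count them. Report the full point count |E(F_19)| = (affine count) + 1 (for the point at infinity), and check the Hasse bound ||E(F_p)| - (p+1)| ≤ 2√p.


Affine points = {(1, 7), (1, 12), (2, 8), (2, 11), (6, 0), (9, 9), (9, 10), (13, 2), (13, 17), (15, 1), (15, 18), (17, 4), (17, 15)}; affine count = 13; |E(F_19)| = 14.

Discriminant check: Δ ∝ 4a³ + 27b² = 4·8³ + 27·2² = 4·512 + 27·4 ≡ 9 (mod 19). Nonzero ⇒ E is nonsingular.
For each x ∈ F_19, compute rhs = x³ + 8·x + 2 mod 19, then count y ∈ F_19 with y² ≡ rhs.
  x = 0: rhs = 2, matching y values: none (0 points).
  x = 1: rhs = 11, matching y values: 7, 12 (2 points).
  x = 2: rhs = 7, matching y values: 8, 11 (2 points).
  x = 3: rhs = 15, matching y values: none (0 points).
  x = 4: rhs = 3, matching y values: none (0 points).
  x = 5: rhs = 15, matching y values: none (0 points).
  x = 6: rhs = 0, matching y values: 0 (1 points).
  x = 7: rhs = 2, matching y values: none (0 points).
  x = 8: rhs = 8, matching y values: none (0 points).
  x = 9: rhs = 5, matching y values: 9, 10 (2 points).
  x = 10: rhs = 18, matching y values: none (0 points).
  x = 11: rhs = 15, matching y values: none (0 points).
  x = 12: rhs = 2, matching y values: none (0 points).
  x = 13: rhs = 4, matching y values: 2, 17 (2 points).
  x = 14: rhs = 8, matching y values: none (0 points).
  x = 15: rhs = 1, matching y values: 1, 18 (2 points).
  x = 16: rhs = 8, matching y values: none (0 points).
  x = 17: rhs = 16, matching y values: 4, 15 (2 points).
  x = 18: rhs = 12, matching y values: none (0 points).
Total affine count: 13.
Full point count |E(F_19)| = 13 + 1 = 14.
Hasse bound: |14 − (19+1)| = |-6| = 6 ≤ 2√19 ≈ 8.7178 ✓.


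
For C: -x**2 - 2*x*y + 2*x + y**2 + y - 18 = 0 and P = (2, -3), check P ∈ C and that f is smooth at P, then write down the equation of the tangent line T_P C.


Tangent line at P: 4*x - 9*y - 35 = 0.

Step 1: f(2, -3) = 0, so P lies on C.
Step 2: partial derivatives
  f_x(x, y) = -2*x - 2*y + 2, f_y(x, y) = -2*x + 2*y + 1.
  f_x(P) = 4, f_y(P) = -9 (gradient nonzero, so P is smooth).
Step 3: tangent line at P: 4·(x − 2) + -9·(y − -3) = 0.
Expanding: 4*x - 9*y - 35 = 0.


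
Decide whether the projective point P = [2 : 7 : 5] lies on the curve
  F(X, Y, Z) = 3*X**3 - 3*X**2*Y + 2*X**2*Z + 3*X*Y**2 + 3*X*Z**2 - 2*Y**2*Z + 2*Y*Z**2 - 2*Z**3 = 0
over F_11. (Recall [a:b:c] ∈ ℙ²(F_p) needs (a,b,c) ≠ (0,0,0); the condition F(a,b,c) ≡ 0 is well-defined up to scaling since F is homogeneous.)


F(2,7,5) ≡ 1 (mod 11); P is NOT on the curve.

Evaluate F(2, 7, 5) term-by-term (mod 11).
  3*X**3 ↦ 3·8·1·1 = 24
  -3*X**2*Y ↦ -3·4·7·1 = -84
  2*X**2*Z ↦ 2·4·1·5 = 40
  3*X*Y**2 ↦ 3·2·49·1 = 294
  3*X*Z**2 ↦ 3·2·1·25 = 150
  -2*Y**2*Z ↦ -2·1·49·5 = -490
  2*Y*Z**2 ↦ 2·1·7·25 = 350
  -2*Z**3 ↦ -2·1·1·125 = -250
Sum: F(2, 7, 5) = (24) + (-84) + (40) + (294) + (150) + (-490) + (350) + (-250) = 34.
Reducing mod 11: 34 ≡ 1 (mod 11).
Since F(a, b, c) ≡ 1 ≠ 0 (mod 11), P does NOT lie on the curve.


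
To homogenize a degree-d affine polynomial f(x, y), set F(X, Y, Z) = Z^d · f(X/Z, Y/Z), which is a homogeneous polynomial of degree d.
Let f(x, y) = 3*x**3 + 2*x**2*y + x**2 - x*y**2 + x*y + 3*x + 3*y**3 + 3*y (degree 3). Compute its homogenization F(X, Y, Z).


F(X, Y, Z) = 3*X**3 + 2*X**2*Y + X**2*Z - X*Y**2 + X*Y*Z + 3*X*Z**2 + 3*Y**3 + 3*Y*Z**2

deg(f) = 3.
Substitute x = X/Z, y = Y/Z into f, then multiply by Z^3.
  monomial 3·x^3·y^0 ↦ 3·X^3·Y^0·Z^0.
  monomial 2·x^2·y^1 ↦ 2·X^2·Y^1·Z^0.
  monomial 1·x^2·y^0 ↦ 1·X^2·Y^0·Z^1.
  monomial -1·x^1·y^2 ↦ -1·X^1·Y^2·Z^0.
  monomial 1·x^1·y^1 ↦ 1·X^1·Y^1·Z^1.
  monomial 3·x^1·y^0 ↦ 3·X^1·Y^0·Z^2.
  monomial 3·x^0·y^3 ↦ 3·X^0·Y^3·Z^0.
  monomial 3·x^0·y^1 ↦ 3·X^0·Y^1·Z^2.
Collecting: F(X, Y, Z) = 3*X**3 + 2*X**2*Y + X**2*Z - X*Y**2 + X*Y*Z + 3*X*Z**2 + 3*Y**3 + 3*Y*Z**2.


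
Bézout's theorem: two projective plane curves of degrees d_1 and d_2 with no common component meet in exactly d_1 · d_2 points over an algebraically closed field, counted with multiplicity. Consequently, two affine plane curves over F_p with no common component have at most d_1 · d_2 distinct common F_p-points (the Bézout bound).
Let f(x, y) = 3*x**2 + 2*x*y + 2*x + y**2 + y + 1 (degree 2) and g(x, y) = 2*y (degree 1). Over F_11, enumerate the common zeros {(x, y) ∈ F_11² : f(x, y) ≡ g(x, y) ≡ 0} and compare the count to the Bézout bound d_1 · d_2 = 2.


Common zeros: {(6, 0), (8, 0)}; count = 2; Bézout bound = 2.

deg(f) = 2, deg(g) = 1, so Bézout bound = 2.
Scan x ∈ F_11. For each x, list the y ∈ F_11 with f(x, y) ≡ 0 and those with g(x, y) ≡ 0 (mod 11); the common zeros in that column are the intersection.
  x = 0: f ≡ 0 at y ∈ ∅; g ≡ 0 at y ∈ {0}; common: ∅.
  x = 1: f ≡ 0 at y ∈ ∅; g ≡ 0 at y ∈ {0}; common: ∅.
  x = 2: f ≡ 0 at y ∈ {8, 9}; g ≡ 0 at y ∈ {0}; common: ∅.
  x = 3: f ≡ 0 at y ∈ {7, 8}; g ≡ 0 at y ∈ {0}; common: ∅.
  x = 4: f ≡ 0 at y ∈ ∅; g ≡ 0 at y ∈ {0}; common: ∅.
  x = 5: f ≡ 0 at y ∈ ∅; g ≡ 0 at y ∈ {0}; common: ∅.
  x = 6: f ≡ 0 at y ∈ {0, 9}; g ≡ 0 at y ∈ {0}; common: {0}.
  x = 7: f ≡ 0 at y ∈ ∅; g ≡ 0 at y ∈ {0}; common: ∅.
  x = 8: f ≡ 0 at y ∈ {0, 5}; g ≡ 0 at y ∈ {0}; common: {0}.
  x = 9: f ≡ 0 at y ∈ ∅; g ≡ 0 at y ∈ {0}; common: ∅.
  x = 10: f ≡ 0 at y ∈ {5, 7}; g ≡ 0 at y ∈ {0}; common: ∅.
Collecting: common zeros = {(6, 0), (8, 0)}, so the count is 2.
Comparison with the Bézout bound: 2 ≤ 2 = deg(f)·deg(g), as expected for curves with no common component (the bound is attained).


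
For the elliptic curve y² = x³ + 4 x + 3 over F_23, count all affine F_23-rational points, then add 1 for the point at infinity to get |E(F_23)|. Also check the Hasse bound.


Affine points = {(0, 7), (0, 16), (1, 10), (1, 13), (6, 6), (6, 17), (7, 11), (7, 12), (8, 8), (8, 15), (9, 3), (9, 20), (10, 10), (10, 13), (12, 10), (12, 13), (16, 0), (17, 4), (17, 19)}; affine count = 19; |E(F_23)| = 20.

Discriminant check: Δ ∝ 4a³ + 27b² = 4·4³ + 27·3² = 4·64 + 27·9 ≡ 16 (mod 23). Nonzero ⇒ E is nonsingular.
For each x ∈ F_23, compute rhs = x³ + 4·x + 3 mod 23, then count y ∈ F_23 with y² ≡ rhs.
  x = 0: rhs = 3, matching y values: 7, 16 (2 points).
  x = 1: rhs = 8, matching y values: 10, 13 (2 points).
  x = 2: rhs = 19, matching y values: none (0 points).
  x = 3: rhs = 19, matching y values: none (0 points).
  x = 4: rhs = 14, matching y values: none (0 points).
  x = 5: rhs = 10, matching y values: none (0 points).
  x = 6: rhs = 13, matching y values: 6, 17 (2 points).
  x = 7: rhs = 6, matching y values: 11, 12 (2 points).
  x = 8: rhs = 18, matching y values: 8, 15 (2 points).
  x = 9: rhs = 9, matching y values: 3, 20 (2 points).
  x = 10: rhs = 8, matching y values: 10, 13 (2 points).
  x = 11: rhs = 21, matching y values: none (0 points).
  x = 12: rhs = 8, matching y values: 10, 13 (2 points).
  x = 13: rhs = 21, matching y values: none (0 points).
  x = 14: rhs = 20, matching y values: none (0 points).
  x = 15: rhs = 11, matching y values: none (0 points).
  x = 16: rhs = 0, matching y values: 0 (1 points).
  x = 17: rhs = 16, matching y values: 4, 19 (2 points).
  x = 18: rhs = 19, matching y values: none (0 points).
  x = 19: rhs = 15, matching y values: none (0 points).
  x = 20: rhs = 10, matching y values: none (0 points).
  x = 21: rhs = 10, matching y values: none (0 points).
  x = 22: rhs = 21, matching y values: none (0 points).
Total affine count: 19.
Full point count |E(F_23)| = 19 + 1 = 20.
Hasse bound: |20 − (23+1)| = |-4| = 4 ≤ 2√23 ≈ 9.5917 ✓.


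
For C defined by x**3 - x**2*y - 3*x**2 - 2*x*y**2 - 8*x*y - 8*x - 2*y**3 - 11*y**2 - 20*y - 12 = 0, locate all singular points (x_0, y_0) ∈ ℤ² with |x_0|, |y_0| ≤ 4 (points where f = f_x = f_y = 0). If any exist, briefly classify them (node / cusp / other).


Singular points: {(0, -2)}; classification: node.

Compute partial derivatives:
  f_x = 3*x**2 - 2*x*y - 6*x - 2*y**2 - 8*y - 8.
  f_y = -x**2 - 4*x*y - 8*x - 6*y**2 - 22*y - 20.
Scan x_0 ∈ {−4, ..., 4}. For each x_0, f_y(x_0, y) is a polynomial in y; find its integer roots y ∈ {−4, ..., 4}, then test f_x and f at those candidates.
  x = -4: f_y(-4, y) = -6*y**2 - 6*y - 4; no integer root y with |y| ≤ 4.
  x = -3: f_y(-3, y) = -6*y**2 - 10*y - 5; no integer root y with |y| ≤ 4.
  x = -2: f_y(-2, y) = -6*y**2 - 14*y - 8; vanishes at y ∈ {-1}. (-2, -1): f_x = 18 ≠ 0.
  x = -1: f_y(-1, y) = -6*y**2 - 18*y - 13; no integer root y with |y| ≤ 4.
  x = 0: f_y(0, y) = -6*y**2 - 22*y - 20; vanishes at y ∈ {-2}. (0, -2): f_x = 0, f = 0 — SINGULAR.
  x = 1: f_y(1, y) = -6*y**2 - 26*y - 29; no integer root y with |y| ≤ 4.
  x = 2: f_y(2, y) = -6*y**2 - 30*y - 40; no integer root y with |y| ≤ 4.
  x = 3: f_y(3, y) = -6*y**2 - 34*y - 53; no integer root y with |y| ≤ 4.
  x = 4: f_y(4, y) = -6*y**2 - 38*y - 68; no integer root y with |y| ≤ 4.
Only singular point on the grid: (0, -2).
Classify: substitute x = 0 + u, y = -2 + v and expand: f = u**3 - u**2*v - u**2 - 2*u*v**2 - 2*v**3 + v**2.
No constant or linear terms (consistent with a singular point). Quadratic part: -u**2 + v**2. Cubic part: u**3 - u**2*v - 2*u*v**2 - 2*v**3.
The quadratic part v**2 - u**2 = (v − u)(v + u) splits into two distinct linear factors, so there are two distinct tangent lines y − -2 = ±(x − 0) — this is a node (ordinary double point).
Classification: node.


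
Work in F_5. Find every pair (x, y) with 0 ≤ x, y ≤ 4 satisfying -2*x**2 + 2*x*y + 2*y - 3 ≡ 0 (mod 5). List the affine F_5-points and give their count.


Affine F_5-points: {(0, 4), (1, 0), (2, 1), (3, 2), (4, 0), (4, 1), (4, 2), (4, 3), (4, 4)}; count = 9.

For each of the 25 pairs (x, y) ∈ F_5², evaluate f(x, y) mod 5. Record the zeros.
  x = 0: [0↦2, 1↦4, 2↦1, 3↦3, 4↦0]  zeros at y ∈ {4}
  x = 1: [0↦0, 1↦4, 2↦3, 3↦2, 4↦1]  zeros at y ∈ {0}
  x = 2: [0↦4, 1↦0, 2↦1, 3↦2, 4↦3]  zeros at y ∈ {1}
  x = 3: [0↦4, 1↦2, 2↦0, 3↦3, 4↦1]  zeros at y ∈ {2}
  x = 4: [0↦0, 1↦0, 2↦0, 3↦0, 4↦0]  zeros at y ∈ {0, 1, 2, 3, 4}
Collecting zeros: affine points = {(0, 4), (1, 0), (2, 1), (3, 2), (4, 0), (4, 1), (4, 2), (4, 3), (4, 4)}.
Total count |C(F_5)_aff| = 9.


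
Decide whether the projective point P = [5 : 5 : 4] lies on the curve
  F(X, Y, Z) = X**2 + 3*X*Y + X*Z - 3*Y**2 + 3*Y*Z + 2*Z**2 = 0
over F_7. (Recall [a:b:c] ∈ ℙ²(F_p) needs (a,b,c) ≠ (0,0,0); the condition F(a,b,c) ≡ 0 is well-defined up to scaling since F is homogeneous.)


F(5,5,4) ≡ 4 (mod 7); P is NOT on the curve.

Evaluate F(5, 5, 4) term-by-term (mod 7).
  X**2 ↦ 1·25·1·1 = 25
  3*X*Y ↦ 3·5·5·1 = 75
  X*Z ↦ 1·5·1·4 = 20
  -3*Y**2 ↦ -3·1·25·1 = -75
  3*Y*Z ↦ 3·1·5·4 = 60
  2*Z**2 ↦ 2·1·1·16 = 32
Sum: F(5, 5, 4) = (25) + (75) + (20) + (-75) + (60) + (32) = 137.
Reducing mod 7: 137 ≡ 4 (mod 7).
Since F(a, b, c) ≡ 4 ≠ 0 (mod 7), P does NOT lie on the curve.


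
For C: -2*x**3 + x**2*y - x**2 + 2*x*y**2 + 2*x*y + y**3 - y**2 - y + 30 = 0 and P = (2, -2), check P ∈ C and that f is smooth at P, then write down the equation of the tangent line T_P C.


Tangent line at P: -32*x + 7*y + 78 = 0.

Step 1: f(2, -2) = 0, so P lies on C.
Step 2: partial derivatives
  f_x(x, y) = -6*x**2 + 2*x*y - 2*x + 2*y**2 + 2*y, f_y(x, y) = x**2 + 4*x*y + 2*x + 3*y**2 - 2*y - 1.
  f_x(P) = -32, f_y(P) = 7 (gradient nonzero, so P is smooth).
Step 3: tangent line at P: -32·(x − 2) + 7·(y − -2) = 0.
Expanding: -32*x + 7*y + 78 = 0.


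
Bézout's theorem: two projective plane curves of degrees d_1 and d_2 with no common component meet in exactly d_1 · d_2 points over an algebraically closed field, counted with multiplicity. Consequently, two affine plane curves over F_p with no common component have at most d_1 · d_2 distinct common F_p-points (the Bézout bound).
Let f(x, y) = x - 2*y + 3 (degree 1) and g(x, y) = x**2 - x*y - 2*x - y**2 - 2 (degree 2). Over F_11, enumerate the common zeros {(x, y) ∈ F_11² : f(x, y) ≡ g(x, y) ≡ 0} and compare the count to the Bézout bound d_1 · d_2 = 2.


Common zeros: ∅; count = 0; Bézout bound = 2.

deg(f) = 1, deg(g) = 2, so Bézout bound = 2.
Scan x ∈ F_11. For each x, list the y ∈ F_11 with f(x, y) ≡ 0 and those with g(x, y) ≡ 0 (mod 11); the common zeros in that column are the intersection.
  x = 0: f ≡ 0 at y ∈ {7}; g ≡ 0 at y ∈ {3, 8}; common: ∅.
  x = 1: f ≡ 0 at y ∈ {2}; g ≡ 0 at y ∈ {5}; common: ∅.
  x = 2: f ≡ 0 at y ∈ {8}; g ≡ 0 at y ∈ ∅; common: ∅.
  x = 3: f ≡ 0 at y ∈ {3}; g ≡ 0 at y ∈ ∅; common: ∅.
  x = 4: f ≡ 0 at y ∈ {9}; g ≡ 0 at y ∈ ∅; common: ∅.
  x = 5: f ≡ 0 at y ∈ {4}; g ≡ 0 at y ∈ {3}; common: ∅.
  x = 6: f ≡ 0 at y ∈ {10}; g ≡ 0 at y ∈ {0, 5}; common: ∅.
  x = 7: f ≡ 0 at y ∈ {5}; g ≡ 0 at y ∈ {0, 4}; common: ∅.
  x = 8: f ≡ 0 at y ∈ {0}; g ≡ 0 at y ∈ ∅; common: ∅.
  x = 9: f ≡ 0 at y ∈ {6}; g ≡ 0 at y ∈ ∅; common: ∅.
  x = 10: f ≡ 0 at y ∈ {1}; g ≡ 0 at y ∈ {4, 8}; common: ∅.
Collecting: common zeros = ∅, so the count is 0.
Comparison with the Bézout bound: 0 ≤ 2 = deg(f)·deg(g), as expected for curves with no common component (the affine F_11-count falls short of the bound because intersections may lie at infinity, over extension fields, or carry multiplicity).


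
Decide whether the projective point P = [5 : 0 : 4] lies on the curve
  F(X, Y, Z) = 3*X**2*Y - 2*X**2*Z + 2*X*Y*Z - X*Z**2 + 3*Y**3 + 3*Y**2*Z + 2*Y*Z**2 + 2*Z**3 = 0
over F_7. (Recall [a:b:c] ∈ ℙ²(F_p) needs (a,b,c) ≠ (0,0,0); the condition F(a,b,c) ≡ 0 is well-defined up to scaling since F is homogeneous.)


F(5,0,4) ≡ 2 (mod 7); P is NOT on the curve.

Evaluate F(5, 0, 4) term-by-term (mod 7).
  3*X**2*Y ↦ 3·25·0·1 = 0
  -2*X**2*Z ↦ -2·25·1·4 = -200
  2*X*Y*Z ↦ 2·5·0·4 = 0
  -X*Z**2 ↦ -1·5·1·16 = -80
  3*Y**3 ↦ 3·1·0·1 = 0
  3*Y**2*Z ↦ 3·1·0·4 = 0
  2*Y*Z**2 ↦ 2·1·0·16 = 0
  2*Z**3 ↦ 2·1·1·64 = 128
Sum: F(5, 0, 4) = (0) + (-200) + (0) + (-80) + (0) + (0) + (0) + (128) = -152.
Reducing mod 7: -152 ≡ 2 (mod 7).
Since F(a, b, c) ≡ 2 ≠ 0 (mod 7), P does NOT lie on the curve.


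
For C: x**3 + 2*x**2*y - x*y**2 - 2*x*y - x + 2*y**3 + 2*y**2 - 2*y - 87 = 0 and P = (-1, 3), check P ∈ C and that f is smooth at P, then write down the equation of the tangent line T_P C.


Tangent line at P: -25*x + 74*y - 247 = 0.

Step 1: f(-1, 3) = 0, so P lies on C.
Step 2: partial derivatives
  f_x(x, y) = 3*x**2 + 4*x*y - y**2 - 2*y - 1, f_y(x, y) = 2*x**2 - 2*x*y - 2*x + 6*y**2 + 4*y - 2.
  f_x(P) = -25, f_y(P) = 74 (gradient nonzero, so P is smooth).
Step 3: tangent line at P: -25·(x − -1) + 74·(y − 3) = 0.
Expanding: -25*x + 74*y - 247 = 0.


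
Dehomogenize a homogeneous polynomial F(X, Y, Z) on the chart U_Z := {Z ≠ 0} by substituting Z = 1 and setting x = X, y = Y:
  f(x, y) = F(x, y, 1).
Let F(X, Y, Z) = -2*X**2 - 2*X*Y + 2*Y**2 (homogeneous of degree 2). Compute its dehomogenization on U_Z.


f(x, y) = -2*x**2 - 2*x*y + 2*y**2

On U_Z we set Z = 1. Each monomial c·X^i·Y^j·Z^k in F becomes c·x^i·y^j·1^k = c·x^i·y^j.
Substituting Z = 1: F(X, Y, 1) = -2*x**2 - 2*x*y + 2*y**2.
Note: deg(f) ≤ deg(F) = 2; strict inequality happens when F is divisible by Z (lost terms).


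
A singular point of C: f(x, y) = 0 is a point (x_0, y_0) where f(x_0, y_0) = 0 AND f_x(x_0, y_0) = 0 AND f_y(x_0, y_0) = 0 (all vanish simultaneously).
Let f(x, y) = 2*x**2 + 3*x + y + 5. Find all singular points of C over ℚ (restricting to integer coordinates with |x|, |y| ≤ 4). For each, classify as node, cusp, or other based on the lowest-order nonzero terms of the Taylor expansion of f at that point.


No singular points in the scanned grid; C is smooth there.

Compute partial derivatives:
  f_x = 4*x + 3.
  f_y = 1.
f_y = 1 is a nonzero constant, so f_y never vanishes: no point (x, y) can satisfy f = f_x = f_y = 0. In particular no (x, y) ∈ {−4, ..., 4}² is singular; the curve is smooth.


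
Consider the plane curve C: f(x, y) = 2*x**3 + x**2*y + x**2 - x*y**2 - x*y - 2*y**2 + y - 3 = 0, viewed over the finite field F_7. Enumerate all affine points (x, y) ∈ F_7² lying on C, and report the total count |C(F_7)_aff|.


Affine F_7-points: {(1, 0), (1, 5), (2, 2), (2, 4), (4, 3), (4, 5), (6, 5)}; count = 7.

For each of the 49 pairs (x, y) ∈ F_7², evaluate f(x, y) mod 7. Record the zeros.
  x = 0: [0↦4, 1↦3, 2↦5, 3↦3, 4↦4, 5↦1, 6↦1]  zeros at y ∈ ∅
  x = 1: [0↦0, 1↦5, 2↦4, 3↦4, 4↦5, 5↦0, 6↦3]  zeros at y ∈ {0, 5}
  x = 2: [0↦3, 1↦2, 2↦0, 3↦4, 4↦0, 5↦2, 6↦3]  zeros at y ∈ {2, 4}
  x = 3: [0↦4, 1↦6, 2↦5, 3↦1, 4↦1, 5↦5, 6↦6]  zeros at y ∈ ∅
  x = 4: [0↦1, 1↦1, 2↦3, 3↦0, 4↦6, 5↦0, 6↦3]  zeros at y ∈ {3, 5}
  x = 5: [0↦6, 1↦6, 2↦6, 3↦6, 4↦6, 5↦6, 6↦6]  zeros at y ∈ ∅
  x = 6: [0↦3, 1↦5, 2↦5, 3↦3, 4↦6, 5↦0, 6↦6]  zeros at y ∈ {5}
Collecting zeros: affine points = {(1, 0), (1, 5), (2, 2), (2, 4), (4, 3), (4, 5), (6, 5)}.
Total count |C(F_7)_aff| = 7.


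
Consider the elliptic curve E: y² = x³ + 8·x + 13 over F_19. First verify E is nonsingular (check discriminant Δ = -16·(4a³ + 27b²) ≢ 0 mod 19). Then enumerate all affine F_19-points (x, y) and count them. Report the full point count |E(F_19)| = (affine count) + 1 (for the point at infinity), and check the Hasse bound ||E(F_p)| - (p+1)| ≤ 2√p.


Affine points = {(3, 8), (3, 11), (5, 8), (5, 11), (6, 7), (6, 12), (8, 0), (9, 4), (9, 15), (11, 8), (11, 11), (14, 0), (16, 0), (18, 2), (18, 17)}; affine count = 15; |E(F_19)| = 16.

Discriminant check: Δ ∝ 4a³ + 27b² = 4·8³ + 27·13² = 4·512 + 27·169 ≡ 18 (mod 19). Nonzero ⇒ E is nonsingular.
For each x ∈ F_19, compute rhs = x³ + 8·x + 13 mod 19, then count y ∈ F_19 with y² ≡ rhs.
  x = 0: rhs = 13, matching y values: none (0 points).
  x = 1: rhs = 3, matching y values: none (0 points).
  x = 2: rhs = 18, matching y values: none (0 points).
  x = 3: rhs = 7, matching y values: 8, 11 (2 points).
  x = 4: rhs = 14, matching y values: none (0 points).
  x = 5: rhs = 7, matching y values: 8, 11 (2 points).
  x = 6: rhs = 11, matching y values: 7, 12 (2 points).
  x = 7: rhs = 13, matching y values: none (0 points).
  x = 8: rhs = 0, matching y values: 0 (1 points).
  x = 9: rhs = 16, matching y values: 4, 15 (2 points).
  x = 10: rhs = 10, matching y values: none (0 points).
  x = 11: rhs = 7, matching y values: 8, 11 (2 points).
  x = 12: rhs = 13, matching y values: none (0 points).
  x = 13: rhs = 15, matching y values: none (0 points).
  x = 14: rhs = 0, matching y values: 0 (1 points).
  x = 15: rhs = 12, matching y values: none (0 points).
  x = 16: rhs = 0, matching y values: 0 (1 points).
  x = 17: rhs = 8, matching y values: none (0 points).
  x = 18: rhs = 4, matching y values: 2, 17 (2 points).
Total affine count: 15.
Full point count |E(F_19)| = 15 + 1 = 16.
Hasse bound: |16 − (19+1)| = |-4| = 4 ≤ 2√19 ≈ 8.7178 ✓.
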